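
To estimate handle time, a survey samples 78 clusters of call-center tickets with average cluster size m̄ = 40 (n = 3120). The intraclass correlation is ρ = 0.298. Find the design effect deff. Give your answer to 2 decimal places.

deff = 1 + (40 − 1)·0.298 = 1 + 11.622 = 12.622.

12.62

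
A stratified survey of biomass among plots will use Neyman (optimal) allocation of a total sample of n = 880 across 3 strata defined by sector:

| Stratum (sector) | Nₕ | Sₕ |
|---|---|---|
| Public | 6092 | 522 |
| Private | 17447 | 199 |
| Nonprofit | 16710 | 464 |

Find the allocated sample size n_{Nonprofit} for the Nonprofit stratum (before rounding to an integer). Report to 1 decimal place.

473.6

Neyman allocation: nₕ = n·NₕSₕ / Σⱼ NⱼSⱼ.
Σ NⱼSⱼ = 6092·522 + 17447·199 + 16710·464 = 1.4405417 × 10^7.
n_{Nonprofit} = 880·16710·464 / (1.4405417 × 10^7) = 473.6.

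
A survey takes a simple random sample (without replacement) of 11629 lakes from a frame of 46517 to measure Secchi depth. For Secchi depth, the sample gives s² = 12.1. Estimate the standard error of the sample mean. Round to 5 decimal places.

Under SRS without replacement, Var(ȳ) = (1 − f)·s²/n with f = n/N = 11629/46517 = 0.24999463.
Var(ȳ) = (1 − 0.24999463)·12.1/11629 = 0.75000537·0.0010405022 = 7.8038224 × 10^-4.
SE(ȳ) = √(7.8038224 × 10^-4) = 0.02794.

0.02794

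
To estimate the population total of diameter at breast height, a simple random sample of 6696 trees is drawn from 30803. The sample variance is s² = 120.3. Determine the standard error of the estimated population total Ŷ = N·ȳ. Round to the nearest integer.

Var(Ŷ) = N²·Var(ȳ) = N²·(1 − n/N)·s²/n.
f = 6696/30803 = 0.21738142; Var(ȳ) = 0.78261858·120.3/6696 = 0.014060486.
Var(Ŷ) = 30803² · 0.014060486 = 1.3340938 × 10^7.
SE(Ŷ) = √(1.3340938 × 10^7) = 3653.

3653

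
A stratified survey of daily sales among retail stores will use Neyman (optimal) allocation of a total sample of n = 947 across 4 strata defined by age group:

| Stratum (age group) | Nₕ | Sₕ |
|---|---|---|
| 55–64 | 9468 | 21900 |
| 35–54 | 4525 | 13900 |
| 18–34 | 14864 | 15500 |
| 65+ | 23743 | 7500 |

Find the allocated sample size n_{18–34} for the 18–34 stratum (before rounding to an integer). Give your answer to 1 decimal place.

321.5

Neyman allocation: nₕ = n·NₕSₕ / Σⱼ NⱼSⱼ.
Σ NⱼSⱼ = 9468·21900 + 4525·13900 + 14864·15500 + 23743·7500 = 6.787112 × 10^8.
n_{18–34} = 947·14864·15500 / (6.787112 × 10^8) = 321.5.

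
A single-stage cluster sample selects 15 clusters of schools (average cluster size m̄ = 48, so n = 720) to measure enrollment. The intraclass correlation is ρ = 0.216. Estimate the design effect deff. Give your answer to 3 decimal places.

11.152

deff = 1 + (48 − 1)·0.216 = 1 + 10.152 = 11.152.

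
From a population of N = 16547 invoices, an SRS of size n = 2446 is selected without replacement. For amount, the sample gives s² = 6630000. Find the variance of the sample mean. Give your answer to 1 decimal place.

2309.9

Under SRS without replacement, Var(ȳ) = (1 − f)·s²/n with f = n/N = 2446/16547 = 0.14782136.
Var(ȳ) = (1 − 0.14782136)·6630000/2446 = 0.85217864·2710.5478 = 2309.871.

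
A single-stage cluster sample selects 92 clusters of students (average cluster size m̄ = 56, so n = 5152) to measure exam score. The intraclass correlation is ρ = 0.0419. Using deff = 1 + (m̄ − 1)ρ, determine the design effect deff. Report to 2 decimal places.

deff = 1 + (56 − 1)·0.0419 = 1 + 2.3045 = 3.3045.

3.30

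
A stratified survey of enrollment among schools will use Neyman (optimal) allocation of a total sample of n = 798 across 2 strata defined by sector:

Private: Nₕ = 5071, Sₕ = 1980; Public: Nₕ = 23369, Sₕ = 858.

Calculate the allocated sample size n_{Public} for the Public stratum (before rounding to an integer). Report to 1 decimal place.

531.7

Neyman allocation: nₕ = n·NₕSₕ / Σⱼ NⱼSⱼ.
Σ NⱼSⱼ = 5071·1980 + 23369·858 = 3.0091182 × 10^7.
n_{Public} = 798·23369·858 / (3.0091182 × 10^7) = 531.7.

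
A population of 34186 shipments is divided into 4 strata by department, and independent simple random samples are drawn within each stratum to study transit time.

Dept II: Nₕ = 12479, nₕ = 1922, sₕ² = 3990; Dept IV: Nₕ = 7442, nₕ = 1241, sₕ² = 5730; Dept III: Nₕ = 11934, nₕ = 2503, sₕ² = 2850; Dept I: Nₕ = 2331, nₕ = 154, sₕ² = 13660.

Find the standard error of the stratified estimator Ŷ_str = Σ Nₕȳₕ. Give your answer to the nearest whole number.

Var(Ŷ_str) = Σₕ Nₕ²(1 − fₕ)sₕ²/nₕ.
Dept II: 12479²·(1 − 1922/12479)·3990/1922 = 2.7348897 × 10^8.
Dept IV: 7442²·(1 − 1241/7442)·5730/1241 = 2.1307585 × 10^8.
Dept III: 11934²·(1 − 2503/11934)·2850/2503 = 1.2815271 × 10^8.
Dept I: 2331²·(1 − 154/2331)·13660/154 = 4.5012246 × 10^8.
Sum = 1.06484 × 10^9.
SE = √(1.06484 × 10^9) = 32632.

32632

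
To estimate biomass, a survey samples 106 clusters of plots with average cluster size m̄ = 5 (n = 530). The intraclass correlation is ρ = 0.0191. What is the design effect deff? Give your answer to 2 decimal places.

1.08

deff = 1 + (5 − 1)·0.0191 = 1 + 0.0764 = 1.0764.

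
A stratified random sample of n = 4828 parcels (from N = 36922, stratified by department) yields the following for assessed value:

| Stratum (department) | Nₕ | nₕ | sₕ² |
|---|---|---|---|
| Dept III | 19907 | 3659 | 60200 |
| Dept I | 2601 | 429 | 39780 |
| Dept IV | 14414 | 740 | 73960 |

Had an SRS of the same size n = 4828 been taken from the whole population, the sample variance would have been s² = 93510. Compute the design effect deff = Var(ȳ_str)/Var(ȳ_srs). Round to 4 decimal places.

Var(ȳ_str) = Σ Wₕ²(1−fₕ)sₕ²/nₕ with Wₕ = Nₕ/36922:
  Dept III: (19907/36922)²·(1−3659/19907)·60200/3659 = 3.9036365
  Dept I: (2601/36922)²·(1−429/2601)·39780/429 = 0.38427066
  Dept IV: (14414/36922)²·(1−740/14414)·73960/740 = 14.450233
  → Var(ȳ_str) = 18.73814.
Var(ȳ_srs) = (1 − 4828/36922)·93510/4828 = 16.835632.
deff = 18.73814 / 16.835632 = 1.1130.

1.1130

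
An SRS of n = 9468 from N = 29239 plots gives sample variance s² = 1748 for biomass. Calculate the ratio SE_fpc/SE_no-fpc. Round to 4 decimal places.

0.8223

f = n/N = 9468/29239 = 0.32381408.
SE_no-fpc = √(s²/n) = 0.42967649; SE_fpc = √((1−f)s²/n) = 0.35332523.
Ratio = √(1−f) = 0.82230525.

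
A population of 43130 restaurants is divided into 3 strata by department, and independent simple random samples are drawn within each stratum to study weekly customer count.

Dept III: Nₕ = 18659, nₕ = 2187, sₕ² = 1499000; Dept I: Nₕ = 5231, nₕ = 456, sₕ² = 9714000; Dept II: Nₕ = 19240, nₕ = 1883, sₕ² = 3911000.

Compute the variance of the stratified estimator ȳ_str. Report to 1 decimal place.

772.2

Var(ȳ_str) = Σₕ Wₕ²(1 − fₕ)sₕ²/nₕ with Wₕ = Nₕ/N, N = 43130.
Dept III: Wₕ = 0.43262230; term = 0.43262230²·(1 − 0.11720885)·1499000/2187 = 113.2475.
Dept I: Wₕ = 0.12128449; term = 0.12128449²·(1 − 0.08717262)·9714000/456 = 286.04373.
Dept II: Wₕ = 0.44609321; term = 0.44609321²·(1 − 0.09786902)·3911000/1883 = 372.87075.
Sum = 772.16198.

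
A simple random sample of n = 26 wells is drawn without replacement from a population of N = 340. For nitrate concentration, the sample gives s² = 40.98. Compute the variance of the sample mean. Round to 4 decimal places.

1.4556

Under SRS without replacement, Var(ȳ) = (1 − f)·s²/n with f = n/N = 26/340 = 0.07647059.
Var(ȳ) = (1 − 0.07647059)·40.98/26 = 0.92352941·1.5761538 = 1.4556244.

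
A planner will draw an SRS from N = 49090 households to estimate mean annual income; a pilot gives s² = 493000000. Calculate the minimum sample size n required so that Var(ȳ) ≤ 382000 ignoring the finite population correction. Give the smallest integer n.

Without fpc, n₀ = s²/D = 493000000/382000 = 1290.5759.
Rounding up, n = 1291.

1291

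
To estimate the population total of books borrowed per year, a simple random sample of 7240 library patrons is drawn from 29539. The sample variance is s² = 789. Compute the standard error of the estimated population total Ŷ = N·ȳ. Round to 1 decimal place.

8472.5

Var(Ŷ) = N²·Var(ȳ) = N²·(1 − n/N)·s²/n.
f = 7240/29539 = 0.24509970; Var(ȳ) = 0.75490030·789/7240 = 0.08226745.
Var(Ŷ) = 29539² · 0.08226745 = 7.1782671 × 10^7.
SE(Ŷ) = √(7.1782671 × 10^7) = 8472.5.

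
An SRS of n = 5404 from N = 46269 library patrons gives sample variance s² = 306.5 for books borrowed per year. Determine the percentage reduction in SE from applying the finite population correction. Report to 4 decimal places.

6.0210

f = n/N = 5404/46269 = 0.11679526.
SE_no-fpc = √(s²/n) = 0.23815383; SE_fpc = √((1−f)s²/n) = 0.22381452.
Ratio = √(1−f) = 0.93978973. Reduction = 100·(1 − 0.93978973) = 6.0210%.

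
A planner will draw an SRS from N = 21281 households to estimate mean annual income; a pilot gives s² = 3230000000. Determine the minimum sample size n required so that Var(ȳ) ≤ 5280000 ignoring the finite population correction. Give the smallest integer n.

Without fpc, n₀ = s²/D = 3230000000/5280000 = 611.7424.
Rounding up, n = 612.

612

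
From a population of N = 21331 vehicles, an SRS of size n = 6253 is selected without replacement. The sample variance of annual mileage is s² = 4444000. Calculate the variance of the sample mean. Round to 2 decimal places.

Under SRS without replacement, Var(ȳ) = (1 − f)·s²/n with f = n/N = 6253/21331 = 0.29314144.
Var(ȳ) = (1 − 0.29314144)·4444000/6253 = 0.70685856·710.69886 = 502.36358.

502.36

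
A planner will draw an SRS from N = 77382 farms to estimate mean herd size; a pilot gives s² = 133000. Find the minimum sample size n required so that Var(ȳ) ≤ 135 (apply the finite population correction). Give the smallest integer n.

973

Without fpc, n₀ = s²/D = 133000/135 = 985.1852.
With fpc, (1 − n/N)·s²/n ≤ D requires n ≥ n₀/(1 + n₀/N) = 985.1852/(1 + 985.1852/77382) = 972.8000.
Rounding up, n = 973.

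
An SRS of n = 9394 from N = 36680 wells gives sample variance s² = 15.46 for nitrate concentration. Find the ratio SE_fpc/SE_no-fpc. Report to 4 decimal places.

0.8625

f = n/N = 9394/36680 = 0.25610687.
SE_no-fpc = √(s²/n) = 0.040567614; SE_fpc = √((1−f)s²/n) = 0.034989259.
Ratio = √(1−f) = 0.86249239.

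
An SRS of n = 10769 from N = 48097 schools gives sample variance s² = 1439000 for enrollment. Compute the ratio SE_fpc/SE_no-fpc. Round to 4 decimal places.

0.8810

f = n/N = 10769/48097 = 0.22390170.
SE_no-fpc = √(s²/n) = 11.559597; SE_fpc = √((1−f)s²/n) = 10.183594.
Ratio = √(1−f) = 0.88096442.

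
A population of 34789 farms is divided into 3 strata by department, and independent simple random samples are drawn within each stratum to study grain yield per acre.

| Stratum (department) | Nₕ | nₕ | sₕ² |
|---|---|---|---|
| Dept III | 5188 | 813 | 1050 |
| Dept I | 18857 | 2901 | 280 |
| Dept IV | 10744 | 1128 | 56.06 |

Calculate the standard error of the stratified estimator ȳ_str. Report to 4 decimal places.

Var(ȳ_str) = Σₕ Wₕ²(1 − fₕ)sₕ²/nₕ with Wₕ = Nₕ/N, N = 34789.
Dept III: Wₕ = 0.14912760; term = 0.14912760²·(1 − 0.15670779)·1050/813 = 0.024221046.
Dept I: Wₕ = 0.54203915; term = 0.54203915²·(1 − 0.15384207)·280/2901 = 0.023995126.
Dept IV: Wₕ = 0.30883325; term = 0.30883325²·(1 − 0.10498883)·56.06/1128 = 0.0042424874.
Sum = 0.052458659.
SE = √(0.052458659) = 0.2290.

0.2290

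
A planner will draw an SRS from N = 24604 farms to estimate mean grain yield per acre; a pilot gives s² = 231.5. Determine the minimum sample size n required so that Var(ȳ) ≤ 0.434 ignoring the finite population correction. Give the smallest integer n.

Without fpc, n₀ = s²/D = 231.5/0.434 = 533.4101.
Rounding up, n = 534.

534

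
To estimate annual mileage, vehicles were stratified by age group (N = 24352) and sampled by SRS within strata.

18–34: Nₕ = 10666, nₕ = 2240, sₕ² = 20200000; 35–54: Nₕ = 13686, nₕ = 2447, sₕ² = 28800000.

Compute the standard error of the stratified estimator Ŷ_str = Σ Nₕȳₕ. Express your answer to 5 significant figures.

Var(Ŷ_str) = Σₕ Nₕ²(1 − fₕ)sₕ²/nₕ.
18–34: 10666²·(1 − 2240/10666)·20200000/2240 = 8.104503 × 10^11.
35–54: 13686²·(1 − 2447/13686)·28800000/2447 = 1.8103507 × 10^12.
Sum = 2.620801 × 10^12.
SE = √(2.620801 × 10^12) = 1.6189 × 10^6.

1.6189 × 10^6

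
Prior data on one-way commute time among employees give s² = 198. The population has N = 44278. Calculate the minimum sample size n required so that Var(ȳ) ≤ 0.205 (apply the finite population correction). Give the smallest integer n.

946

Without fpc, n₀ = s²/D = 198/0.205 = 965.8537.
With fpc, (1 − n/N)·s²/n ≤ D requires n ≥ n₀/(1 + n₀/N) = 965.8537/(1 + 965.8537/44278) = 945.2349.
Rounding up, n = 946.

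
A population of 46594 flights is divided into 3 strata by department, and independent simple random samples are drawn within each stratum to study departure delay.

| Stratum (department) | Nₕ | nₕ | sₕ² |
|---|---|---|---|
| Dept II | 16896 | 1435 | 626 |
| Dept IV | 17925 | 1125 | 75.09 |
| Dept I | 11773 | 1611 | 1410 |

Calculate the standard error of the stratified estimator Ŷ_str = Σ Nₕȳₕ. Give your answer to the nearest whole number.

Var(Ŷ_str) = Σₕ Nₕ²(1 − fₕ)sₕ²/nₕ.
Dept II: 16896²·(1 − 1435/16896)·626/1435 = 1.1395776 × 10^8.
Dept IV: 17925²·(1 − 1125/17925)·75.09/1125 = 2.0100091 × 10^7.
Dept I: 11773²·(1 − 1611/11773)·1410/1611 = 1.0471042 × 10^8.
Sum = 2.3876827 × 10^8.
SE = √(2.3876827 × 10^8) = 15452.

15452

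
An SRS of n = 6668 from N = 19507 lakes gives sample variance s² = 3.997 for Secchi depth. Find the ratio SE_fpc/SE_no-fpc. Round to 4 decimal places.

f = n/N = 6668/19507 = 0.34182601.
SE_no-fpc = √(s²/n) = 0.024483262; SE_fpc = √((1−f)s²/n) = 0.019862762.
Ratio = √(1−f) = 0.81127923.

0.8113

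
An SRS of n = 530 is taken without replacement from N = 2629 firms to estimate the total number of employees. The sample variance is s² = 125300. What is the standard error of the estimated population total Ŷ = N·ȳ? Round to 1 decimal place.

36119.3

Var(Ŷ) = N²·Var(ȳ) = N²·(1 − n/N)·s²/n.
f = 530/2629 = 0.20159757; Var(ȳ) = 0.79840243·125300/530 = 188.75439.
Var(Ŷ) = 2629² · 188.75439 = 1.3046026 × 10^9.
SE(Ŷ) = √(1.3046026 × 10^9) = 36119.3.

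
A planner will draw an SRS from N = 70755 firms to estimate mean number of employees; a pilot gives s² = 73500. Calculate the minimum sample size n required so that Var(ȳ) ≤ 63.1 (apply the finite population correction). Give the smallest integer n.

Without fpc, n₀ = s²/D = 73500/63.1 = 1164.8177.
With fpc, (1 − n/N)·s²/n ≤ D requires n ≥ n₀/(1 + n₀/N) = 1164.8177/(1 + 1164.8177/70755) = 1145.9522.
Rounding up, n = 1146.

1146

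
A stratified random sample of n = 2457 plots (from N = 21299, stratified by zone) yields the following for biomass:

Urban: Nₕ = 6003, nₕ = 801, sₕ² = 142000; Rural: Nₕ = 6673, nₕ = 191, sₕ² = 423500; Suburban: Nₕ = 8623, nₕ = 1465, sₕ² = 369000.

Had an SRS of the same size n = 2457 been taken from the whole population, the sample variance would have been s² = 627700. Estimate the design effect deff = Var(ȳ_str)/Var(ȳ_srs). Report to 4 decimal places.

Var(ȳ_str) = Σ Wₕ²(1−fₕ)sₕ²/nₕ with Wₕ = Nₕ/21299:
  Urban: (6003/21299)²·(1−801/6003)·142000/801 = 12.203266
  Rural: (6673/21299)²·(1−191/6673)·423500/191 = 211.41304
  Suburban: (8623/21299)²·(1−1465/8623)·369000/1465 = 34.270496
  → Var(ȳ_str) = 257.8868.
Var(ȳ_srs) = (1 − 2457/21299)·627700/2457 = 226.00329.
deff = 257.8868 / 226.00329 = 1.1411.

1.1411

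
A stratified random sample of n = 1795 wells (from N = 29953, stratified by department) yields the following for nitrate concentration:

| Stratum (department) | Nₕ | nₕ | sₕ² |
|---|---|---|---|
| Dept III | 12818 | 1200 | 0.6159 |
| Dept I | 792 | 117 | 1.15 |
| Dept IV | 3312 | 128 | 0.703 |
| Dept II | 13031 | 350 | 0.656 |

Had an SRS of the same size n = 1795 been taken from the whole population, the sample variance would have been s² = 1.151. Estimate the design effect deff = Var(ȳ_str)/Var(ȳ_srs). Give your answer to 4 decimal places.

0.8308

Var(ȳ_str) = Σ Wₕ²(1−fₕ)sₕ²/nₕ with Wₕ = Nₕ/29953:
  Dept III: (12818/29953)²·(1−1200/12818)·0.6159/1200 = 8.5192222 × 10^-5
  Dept I: (792/29953)²·(1−117/792)·1.15/117 = 5.8567985 × 10^-6
  Dept IV: (3312/29953)²·(1−128/3312)·0.703/128 = 6.4554733 × 10^-5
  Dept II: (13031/29953)²·(1−350/13031)·0.656/350 = 3.452124 × 10^-4
  → Var(ȳ_str) = 5.0081615 × 10^-4.
Var(ȳ_srs) = (1 − 1795/29953)·1.151/1795 = 6.0279876 × 10^-4.
deff = (5.0081615 × 10^-4) / (6.0279876 × 10^-4) = 0.8308.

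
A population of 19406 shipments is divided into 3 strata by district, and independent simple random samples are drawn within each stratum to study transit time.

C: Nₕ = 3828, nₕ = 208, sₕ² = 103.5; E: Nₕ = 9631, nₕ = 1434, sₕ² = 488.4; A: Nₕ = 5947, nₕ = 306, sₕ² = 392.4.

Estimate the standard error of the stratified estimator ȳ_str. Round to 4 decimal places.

0.4516

Var(ȳ_str) = Σₕ Wₕ²(1 − fₕ)sₕ²/nₕ with Wₕ = Nₕ/N, N = 19406.
C: Wₕ = 0.19725858; term = 0.19725858²·(1 − 0.05433647)·103.5/208 = 0.018309878.
E: Wₕ = 0.49628981; term = 0.49628981²·(1 − 0.14889420)·488.4/1434 = 0.071397132.
A: Wₕ = 0.30645161; term = 0.30645161²·(1 − 0.05145451)·392.4/306 = 0.11423247.
Sum = 0.20393948.
SE = √(0.20393948) = 0.4516.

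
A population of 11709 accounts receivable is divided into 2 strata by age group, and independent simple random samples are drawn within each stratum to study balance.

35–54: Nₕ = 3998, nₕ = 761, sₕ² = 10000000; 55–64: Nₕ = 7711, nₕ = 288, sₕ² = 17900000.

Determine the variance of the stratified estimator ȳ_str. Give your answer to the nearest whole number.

27189

Var(ȳ_str) = Σₕ Wₕ²(1 − fₕ)sₕ²/nₕ with Wₕ = Nₕ/N, N = 11709.
35–54: Wₕ = 0.34144675; term = 0.34144675²·(1 − 0.19034517)·10000000/761 = 1240.3985.
55–64: Wₕ = 0.65855325; term = 0.65855325²·(1 − 0.03734924)·17900000/288 = 25948.431.
Sum = 27188.83.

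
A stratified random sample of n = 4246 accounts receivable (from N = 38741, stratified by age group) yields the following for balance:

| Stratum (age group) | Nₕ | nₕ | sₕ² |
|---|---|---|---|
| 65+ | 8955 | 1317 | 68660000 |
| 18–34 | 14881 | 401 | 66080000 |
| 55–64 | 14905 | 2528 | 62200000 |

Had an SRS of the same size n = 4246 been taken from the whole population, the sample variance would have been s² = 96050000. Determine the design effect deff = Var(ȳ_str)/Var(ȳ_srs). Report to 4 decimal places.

Var(ȳ_str) = Σ Wₕ²(1−fₕ)sₕ²/nₕ with Wₕ = Nₕ/38741:
  65+: (8955/38741)²·(1−1317/8955)·68660000/1317 = 2375.8642
  18–34: (14881/38741)²·(1−401/14881)·66080000/401 = 23658.363
  55–64: (14905/38741)²·(1−2528/14905)·62200000/2528 = 3024.2594
  → Var(ȳ_str) = 29058.487.
Var(ȳ_srs) = (1 − 4246/38741)·96050000/4246 = 20142.005.
deff = 29058.487 / 20142.005 = 1.4427.

1.4427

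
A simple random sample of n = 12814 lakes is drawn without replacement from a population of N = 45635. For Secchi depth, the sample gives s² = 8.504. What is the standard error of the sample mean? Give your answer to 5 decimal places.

Under SRS without replacement, Var(ȳ) = (1 − f)·s²/n with f = n/N = 12814/45635 = 0.28079325.
Var(ȳ) = (1 − 0.28079325)·8.504/12814 = 0.71920675·6.6364913 × 10^-4 = 4.7730094 × 10^-4.
SE(ȳ) = √(4.7730094 × 10^-4) = 0.02185.

0.02185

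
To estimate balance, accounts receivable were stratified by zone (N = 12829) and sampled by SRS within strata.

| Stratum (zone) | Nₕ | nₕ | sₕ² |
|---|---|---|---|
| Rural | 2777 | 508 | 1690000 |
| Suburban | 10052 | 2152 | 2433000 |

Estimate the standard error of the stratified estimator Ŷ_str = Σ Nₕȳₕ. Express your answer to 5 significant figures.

Var(Ŷ_str) = Σₕ Nₕ²(1 − fₕ)sₕ²/nₕ.
Rural: 2777²·(1 − 508/2777)·1690000/508 = 2.0962031 × 10^10.
Suburban: 10052²·(1 − 2152/10052)·2433000/2152 = 8.9779961 × 10^10.
Sum = 1.1074199 × 10^11.
SE = √(1.1074199 × 10^11) = 332780.

332780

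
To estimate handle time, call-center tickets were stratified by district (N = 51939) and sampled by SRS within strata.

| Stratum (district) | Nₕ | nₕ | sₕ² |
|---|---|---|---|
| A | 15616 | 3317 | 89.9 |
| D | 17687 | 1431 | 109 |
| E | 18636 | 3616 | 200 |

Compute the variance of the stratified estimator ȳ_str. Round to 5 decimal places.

0.01579

Var(ȳ_str) = Σₕ Wₕ²(1 − fₕ)sₕ²/nₕ with Wₕ = Nₕ/N, N = 51939.
A: Wₕ = 0.30066039; term = 0.30066039²·(1 − 0.21241035)·89.9/3317 = 0.0019295972.
D: Wₕ = 0.34053409; term = 0.34053409²·(1 − 0.08090688)·109/1431 = 0.0081183461.
E: Wₕ = 0.35880552; term = 0.35880552²·(1 − 0.19403305)·200/3616 = 0.0057390108.
Sum = 0.015786954.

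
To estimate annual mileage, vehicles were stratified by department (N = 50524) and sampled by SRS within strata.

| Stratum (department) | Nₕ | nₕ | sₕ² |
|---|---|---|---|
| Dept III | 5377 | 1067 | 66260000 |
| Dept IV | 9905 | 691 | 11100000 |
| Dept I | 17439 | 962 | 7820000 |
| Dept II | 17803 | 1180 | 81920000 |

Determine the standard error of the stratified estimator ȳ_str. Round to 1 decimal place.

Var(ȳ_str) = Σₕ Wₕ²(1 − fₕ)sₕ²/nₕ with Wₕ = Nₕ/N, N = 50524.
Dept III: Wₕ = 0.10642467; term = 0.10642467²·(1 − 0.19843779)·66260000/1067 = 563.77896.
Dept IV: Wₕ = 0.19604544; term = 0.19604544²·(1 − 0.06976275)·11100000/691 = 574.31765.
Dept I: Wₕ = 0.34516269; term = 0.34516269²·(1 − 0.05516371)·7820000/962 = 915.03129.
Dept II: Wₕ = 0.35236719; term = 0.35236719²·(1 − 0.06628096)·81920000/1180 = 8048.5024.
Sum = 10101.63.
SE = √(10101.63) = 100.5.

100.5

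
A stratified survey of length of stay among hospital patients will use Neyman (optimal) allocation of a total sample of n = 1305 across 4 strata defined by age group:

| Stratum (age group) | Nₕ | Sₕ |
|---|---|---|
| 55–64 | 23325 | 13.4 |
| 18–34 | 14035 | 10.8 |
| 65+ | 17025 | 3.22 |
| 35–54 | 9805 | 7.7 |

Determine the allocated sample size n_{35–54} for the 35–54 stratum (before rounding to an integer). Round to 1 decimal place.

Neyman allocation: nₕ = n·NₕSₕ / Σⱼ NⱼSⱼ.
Σ NⱼSⱼ = 23325·13.4 + 14035·10.8 + 17025·3.22 + 9805·7.7 = 594452.
n_{35–54} = 1305·9805·7.7 / 594452 = 165.7.

165.7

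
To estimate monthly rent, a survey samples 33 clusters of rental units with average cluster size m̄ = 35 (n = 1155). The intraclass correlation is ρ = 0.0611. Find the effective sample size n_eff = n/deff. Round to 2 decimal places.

deff = 1 + (35 − 1)·0.0611 = 1 + 2.0774 = 3.0774.
n_eff = 1155 / 3.0774 = 375.32.

375.32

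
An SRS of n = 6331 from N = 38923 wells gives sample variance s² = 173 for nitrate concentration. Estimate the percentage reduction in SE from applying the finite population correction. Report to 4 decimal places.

8.4934

f = n/N = 6331/38923 = 0.16265447.
SE_no-fpc = √(s²/n) = 0.16530534; SE_fpc = √((1−f)s²/n) = 0.15126528.
Ratio = √(1−f) = 0.91506586. Reduction = 100·(1 − 0.91506586) = 8.4934%.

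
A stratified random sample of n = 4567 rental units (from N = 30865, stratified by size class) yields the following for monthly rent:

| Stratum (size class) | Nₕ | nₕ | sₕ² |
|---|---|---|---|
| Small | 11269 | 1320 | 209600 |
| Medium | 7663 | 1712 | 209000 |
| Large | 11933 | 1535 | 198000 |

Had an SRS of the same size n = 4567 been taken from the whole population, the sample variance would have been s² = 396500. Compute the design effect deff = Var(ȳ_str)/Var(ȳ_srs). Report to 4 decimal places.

Var(ȳ_str) = Σ Wₕ²(1−fₕ)sₕ²/nₕ with Wₕ = Nₕ/30865:
  Small: (11269/30865)²·(1−1320/11269)·209600/1320 = 18.687431
  Medium: (7663/30865)²·(1−1712/7663)·209000/1712 = 5.8438457
  Large: (11933/30865)²·(1−1535/11933)·198000/1535 = 16.800558
  → Var(ȳ_str) = 41.331835.
Var(ȳ_srs) = (1 − 4567/30865)·396500/4567 = 73.972214.
deff = 41.331835 / 73.972214 = 0.5587.

0.5587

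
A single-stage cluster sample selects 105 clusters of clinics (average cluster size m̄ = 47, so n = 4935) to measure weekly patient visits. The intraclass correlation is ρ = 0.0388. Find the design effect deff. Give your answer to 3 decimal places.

2.785

deff = 1 + (47 − 1)·0.0388 = 1 + 1.7848 = 2.7848.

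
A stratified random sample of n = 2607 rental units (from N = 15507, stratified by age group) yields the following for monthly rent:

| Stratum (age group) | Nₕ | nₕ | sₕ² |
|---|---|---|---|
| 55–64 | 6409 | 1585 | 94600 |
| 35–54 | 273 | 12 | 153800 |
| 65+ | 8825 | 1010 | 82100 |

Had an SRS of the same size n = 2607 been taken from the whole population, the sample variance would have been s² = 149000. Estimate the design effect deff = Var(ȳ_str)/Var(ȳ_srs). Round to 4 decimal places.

Var(ȳ_str) = Σ Wₕ²(1−fₕ)sₕ²/nₕ with Wₕ = Nₕ/15507:
  55–64: (6409/15507)²·(1−1585/6409)·94600/1585 = 7.6736832
  35–54: (273/15507)²·(1−12/273)·153800/12 = 3.7977176
  65+: (8825/15507)²·(1−1010/8825)·82100/1010 = 23.31363
  → Var(ȳ_str) = 34.785031.
Var(ȳ_srs) = (1 − 2607/15507)·149000/2607 = 47.545253.
deff = 34.785031 / 47.545253 = 0.7316.

0.7316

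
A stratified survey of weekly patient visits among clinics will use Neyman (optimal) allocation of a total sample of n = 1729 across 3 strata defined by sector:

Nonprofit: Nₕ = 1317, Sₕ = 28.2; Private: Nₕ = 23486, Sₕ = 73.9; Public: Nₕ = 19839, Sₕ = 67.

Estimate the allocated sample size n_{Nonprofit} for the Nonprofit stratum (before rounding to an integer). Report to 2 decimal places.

Neyman allocation: nₕ = n·NₕSₕ / Σⱼ NⱼSⱼ.
Σ NⱼSⱼ = 1317·28.2 + 23486·73.9 + 19839·67 = 3.1019678 × 10^6.
n_{Nonprofit} = 1729·1317·28.2 / (3.1019678 × 10^6) = 20.70.

20.70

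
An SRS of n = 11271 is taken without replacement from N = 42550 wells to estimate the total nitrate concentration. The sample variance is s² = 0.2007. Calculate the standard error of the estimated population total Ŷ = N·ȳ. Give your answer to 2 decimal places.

153.95

Var(Ŷ) = N²·Var(ȳ) = N²·(1 − n/N)·s²/n.
f = 11271/42550 = 0.26488837; Var(ȳ) = 0.73511163·0.2007/11271 = 1.3089957 × 10^-5.
Var(Ŷ) = 42550² · (1.3089957 × 10^-5) = 23699.4.
SE(Ŷ) = √(23699.4) = 153.95.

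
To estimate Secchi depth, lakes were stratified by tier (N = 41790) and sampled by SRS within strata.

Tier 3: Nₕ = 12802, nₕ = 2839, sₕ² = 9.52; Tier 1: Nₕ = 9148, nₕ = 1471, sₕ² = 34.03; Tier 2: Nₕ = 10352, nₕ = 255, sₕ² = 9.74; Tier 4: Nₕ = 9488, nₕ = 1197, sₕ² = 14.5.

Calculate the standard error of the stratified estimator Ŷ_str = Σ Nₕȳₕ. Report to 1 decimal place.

Var(Ŷ_str) = Σₕ Nₕ²(1 − fₕ)sₕ²/nₕ.
Tier 3: 12802²·(1 − 2839/12802)·9.52/2839 = 427700.25.
Tier 1: 9148²·(1 − 1471/9148)·34.03/1471 = 1.6246768 × 10^6.
Tier 2: 10352²·(1 − 255/10352)·9.74/255 = 3.9924124 × 10^6.
Tier 4: 9488²·(1 − 1197/9488)·14.5/1197 = 952917.81.
Sum = 6.9977073 × 10^6.
SE = √(6.9977073 × 10^6) = 2645.3.

2645.3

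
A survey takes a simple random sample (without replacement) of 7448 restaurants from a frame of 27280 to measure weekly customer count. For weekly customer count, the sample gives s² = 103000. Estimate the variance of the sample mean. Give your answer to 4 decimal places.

10.0536

Under SRS without replacement, Var(ȳ) = (1 − f)·s²/n with f = n/N = 7448/27280 = 0.27302053.
Var(ȳ) = (1 − 0.27302053)·103000/7448 = 0.72697947·13.829216 = 10.053556.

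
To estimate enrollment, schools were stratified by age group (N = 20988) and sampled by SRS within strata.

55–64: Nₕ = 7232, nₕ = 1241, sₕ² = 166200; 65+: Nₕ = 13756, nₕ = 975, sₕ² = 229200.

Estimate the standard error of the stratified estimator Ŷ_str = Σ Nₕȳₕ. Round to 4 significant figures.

Var(Ŷ_str) = Σₕ Nₕ²(1 − fₕ)sₕ²/nₕ.
55–64: 7232²·(1 − 1241/7232)·166200/1241 = 5.8025244 × 10^9.
65+: 13756²·(1 − 975/13756)·229200/975 = 4.1330152 × 10^10.
Sum = 4.7132676 × 10^10.
SE = √(4.7132676 × 10^10) = 217100.

217100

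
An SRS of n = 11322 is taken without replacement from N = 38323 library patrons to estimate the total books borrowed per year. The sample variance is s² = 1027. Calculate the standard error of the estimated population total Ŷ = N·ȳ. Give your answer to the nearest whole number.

9688

Var(Ŷ) = N²·Var(ȳ) = N²·(1 − n/N)·s²/n.
f = 11322/38323 = 0.29543616; Var(ȳ) = 0.70456384·1027/11322 = 0.063909827.
Var(Ŷ) = 38323² · 0.063909827 = 9.3861316 × 10^7.
SE(Ŷ) = √(9.3861316 × 10^7) = 9688.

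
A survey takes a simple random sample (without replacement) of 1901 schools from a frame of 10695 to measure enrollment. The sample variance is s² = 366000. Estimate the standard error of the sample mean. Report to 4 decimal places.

Under SRS without replacement, Var(ȳ) = (1 − f)·s²/n with f = n/N = 1901/10695 = 0.17774661.
Var(ȳ) = (1 − 0.17774661)·366000/1901 = 0.82225339·192.53025 = 158.30865.
SE(ȳ) = √(158.30865) = 12.5821.

12.5821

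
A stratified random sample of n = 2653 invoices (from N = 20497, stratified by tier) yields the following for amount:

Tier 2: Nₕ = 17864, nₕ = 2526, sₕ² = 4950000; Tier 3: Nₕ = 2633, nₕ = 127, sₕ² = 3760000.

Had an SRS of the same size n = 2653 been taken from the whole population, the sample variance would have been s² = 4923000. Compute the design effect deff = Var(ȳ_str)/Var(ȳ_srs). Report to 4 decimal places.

1.0790

Var(ȳ_str) = Σ Wₕ²(1−fₕ)sₕ²/nₕ with Wₕ = Nₕ/20497:
  Tier 2: (17864/20497)²·(1−2526/17864)·4950000/2526 = 1278.0231
  Tier 3: (2633/20497)²·(1−127/2633)·3760000/127 = 464.98126
  → Var(ȳ_str) = 1743.0044.
Var(ȳ_srs) = (1 − 2653/20497)·4923000/2653 = 1615.4536.
deff = 1743.0044 / 1615.4536 = 1.0790.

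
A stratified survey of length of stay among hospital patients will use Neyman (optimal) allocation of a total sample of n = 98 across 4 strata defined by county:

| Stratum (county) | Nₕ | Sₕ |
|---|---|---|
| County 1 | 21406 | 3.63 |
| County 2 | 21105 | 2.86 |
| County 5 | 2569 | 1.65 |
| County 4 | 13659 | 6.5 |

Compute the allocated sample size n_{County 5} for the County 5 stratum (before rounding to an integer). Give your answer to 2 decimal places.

Neyman allocation: nₕ = n·NₕSₕ / Σⱼ NⱼSⱼ.
Σ NⱼSⱼ = 21406·3.63 + 21105·2.86 + 2569·1.65 + 13659·6.5 = 231086.43.
n_{County 5} = 98·2569·1.65 / 231086.43 = 1.80.

1.80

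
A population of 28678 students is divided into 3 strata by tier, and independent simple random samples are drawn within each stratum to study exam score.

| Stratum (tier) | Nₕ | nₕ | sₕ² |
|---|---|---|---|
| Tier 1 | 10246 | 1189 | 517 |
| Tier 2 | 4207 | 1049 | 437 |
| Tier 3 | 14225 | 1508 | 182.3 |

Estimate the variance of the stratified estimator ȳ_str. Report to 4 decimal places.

0.0824

Var(ȳ_str) = Σₕ Wₕ²(1 − fₕ)sₕ²/nₕ with Wₕ = Nₕ/N, N = 28678.
Tier 1: Wₕ = 0.35727736; term = 0.35727736²·(1 − 0.11604529)·517/1189 = 0.049062501.
Tier 2: Wₕ = 0.14669782; term = 0.14669782²·(1 − 0.24934633)·437/1049 = 0.006729656.
Tier 3: Wₕ = 0.49602483; term = 0.49602483²·(1 − 0.10601054)·182.3/1508 = 0.026590381.
Sum = 0.082382538.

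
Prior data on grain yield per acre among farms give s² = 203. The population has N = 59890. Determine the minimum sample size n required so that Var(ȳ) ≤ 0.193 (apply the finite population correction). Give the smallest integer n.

1034

Without fpc, n₀ = s²/D = 203/0.193 = 1051.8135.
With fpc, (1 − n/N)·s²/n ≤ D requires n ≥ n₀/(1 + n₀/N) = 1051.8135/(1 + 1051.8135/59890) = 1033.6599.
Rounding up, n = 1034.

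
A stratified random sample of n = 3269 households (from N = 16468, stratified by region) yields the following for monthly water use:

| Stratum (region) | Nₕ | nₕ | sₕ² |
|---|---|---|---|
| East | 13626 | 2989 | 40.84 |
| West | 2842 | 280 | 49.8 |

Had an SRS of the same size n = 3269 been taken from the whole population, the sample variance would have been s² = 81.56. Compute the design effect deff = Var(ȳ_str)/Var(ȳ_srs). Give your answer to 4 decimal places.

Var(ȳ_str) = Σ Wₕ²(1−fₕ)sₕ²/nₕ with Wₕ = Nₕ/16468:
  East: (13626/16468)²·(1−2989/13626)·40.84/2989 = 0.0073024005
  West: (2842/16468)²·(1−280/2842)·49.8/280 = 0.0047752135
  → Var(ȳ_str) = 0.012077614.
Var(ȳ_srs) = (1 − 3269/16468)·81.56/3269 = 0.01999689.
deff = 0.012077614 / 0.01999689 = 0.6040.

0.6040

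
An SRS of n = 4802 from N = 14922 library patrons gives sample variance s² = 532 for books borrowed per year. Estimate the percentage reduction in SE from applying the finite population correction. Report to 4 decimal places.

f = n/N = 4802/14922 = 0.32180673.
SE_no-fpc = √(s²/n) = 0.33284707; SE_fpc = √((1−f)s²/n) = 0.27410785.
Ratio = √(1−f) = 0.82352491. Reduction = 100·(1 − 0.82352491) = 17.6475%.

17.6475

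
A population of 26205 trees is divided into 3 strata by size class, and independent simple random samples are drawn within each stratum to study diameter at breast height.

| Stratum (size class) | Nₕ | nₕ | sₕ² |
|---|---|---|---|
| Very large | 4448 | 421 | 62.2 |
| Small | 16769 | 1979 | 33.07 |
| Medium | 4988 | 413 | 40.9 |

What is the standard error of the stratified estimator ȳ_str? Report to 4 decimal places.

Var(ȳ_str) = Σₕ Wₕ²(1 − fₕ)sₕ²/nₕ with Wₕ = Nₕ/N, N = 26205.
Very large: Wₕ = 0.16973860; term = 0.16973860²·(1 − 0.09464928)·62.2/421 = 0.0038537751.
Small: Wₕ = 0.63991605; term = 0.63991605²·(1 − 0.11801539)·33.07/1979 = 0.006035252.
Medium: Wₕ = 0.19034535; term = 0.19034535²·(1 − 0.08279872)·40.9/413 = 0.003290959.
Sum = 0.013179986.
SE = √(0.013179986) = 0.1148.

0.1148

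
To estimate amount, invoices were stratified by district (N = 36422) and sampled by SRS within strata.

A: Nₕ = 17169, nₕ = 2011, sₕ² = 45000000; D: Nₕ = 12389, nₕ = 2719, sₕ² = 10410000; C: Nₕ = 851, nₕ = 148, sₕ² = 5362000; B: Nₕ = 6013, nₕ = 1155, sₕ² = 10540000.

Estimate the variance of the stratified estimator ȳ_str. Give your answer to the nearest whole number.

4953

Var(ȳ_str) = Σₕ Wₕ²(1 − fₕ)sₕ²/nₕ with Wₕ = Nₕ/N, N = 36422.
A: Wₕ = 0.47139092; term = 0.47139092²·(1 − 0.11712971)·45000000/2011 = 4389.9519.
D: Wₕ = 0.34015156; term = 0.34015156²·(1 − 0.21946888)·10410000/2719 = 345.76153.
C: Wₕ = 0.02336500; term = 0.02336500²·(1 − 0.17391304)·5362000/148 = 16.338884.
B: Wₕ = 0.16509253; term = 0.16509253²·(1 − 0.19208382)·10540000/1155 = 200.94618.
Sum = 4952.9985.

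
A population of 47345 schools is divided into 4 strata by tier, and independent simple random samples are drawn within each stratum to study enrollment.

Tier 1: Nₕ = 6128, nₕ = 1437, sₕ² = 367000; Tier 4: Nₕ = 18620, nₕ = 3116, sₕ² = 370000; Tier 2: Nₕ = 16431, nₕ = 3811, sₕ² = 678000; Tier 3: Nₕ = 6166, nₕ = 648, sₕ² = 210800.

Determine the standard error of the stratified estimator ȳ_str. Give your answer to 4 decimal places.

Var(ȳ_str) = Σₕ Wₕ²(1 − fₕ)sₕ²/nₕ with Wₕ = Nₕ/N, N = 47345.
Tier 1: Wₕ = 0.12943289; term = 0.12943289²·(1 − 0.23449739)·367000/1437 = 3.2752559.
Tier 4: Wₕ = 0.39328335; term = 0.39328335²·(1 − 0.16734694)·370000/3116 = 15.292535.
Tier 2: Wₕ = 0.34704826; term = 0.34704826²·(1 − 0.23193963)·678000/3811 = 16.457575.
Tier 3: Wₕ = 0.13023551; term = 0.13023551²·(1 − 0.10509244)·210800/648 = 4.9377895.
Sum = 39.963155.
SE = √(39.963155) = 6.3216.

6.3216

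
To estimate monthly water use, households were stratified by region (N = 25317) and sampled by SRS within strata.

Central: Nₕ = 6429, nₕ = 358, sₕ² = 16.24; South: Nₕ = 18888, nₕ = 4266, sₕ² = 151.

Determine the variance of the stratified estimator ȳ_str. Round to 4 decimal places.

Var(ȳ_str) = Σₕ Wₕ²(1 − fₕ)sₕ²/nₕ with Wₕ = Nₕ/N, N = 25317.
Central: Wₕ = 0.25394004; term = 0.25394004²·(1 − 0.05568518)·16.24/358 = 0.0027623721.
South: Wₕ = 0.74605996; term = 0.74605996²·(1 − 0.22585769)·151/4266 = 0.015251915.
Sum = 0.018014287.

0.0180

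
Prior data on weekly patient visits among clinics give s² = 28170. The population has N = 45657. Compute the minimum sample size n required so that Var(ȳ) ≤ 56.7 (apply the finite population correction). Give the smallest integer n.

492

Without fpc, n₀ = s²/D = 28170/56.7 = 496.8254.
With fpc, (1 − n/N)·s²/n ≤ D requires n ≥ n₀/(1 + n₀/N) = 496.8254/(1 + 496.8254/45657) = 491.4773.
Rounding up, n = 492.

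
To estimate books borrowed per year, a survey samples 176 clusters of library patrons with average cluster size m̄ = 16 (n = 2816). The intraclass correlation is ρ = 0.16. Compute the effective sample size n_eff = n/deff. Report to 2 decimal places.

828.24

deff = 1 + (16 − 1)·0.16 = 1 + 2.4 = 3.4.
n_eff = 2816 / 3.4 = 828.24.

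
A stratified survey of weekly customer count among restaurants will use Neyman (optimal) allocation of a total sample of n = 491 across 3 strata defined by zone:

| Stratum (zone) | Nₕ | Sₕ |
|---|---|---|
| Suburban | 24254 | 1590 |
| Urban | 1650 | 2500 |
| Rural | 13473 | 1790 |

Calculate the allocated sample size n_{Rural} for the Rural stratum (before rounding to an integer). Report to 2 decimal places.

177.25

Neyman allocation: nₕ = n·NₕSₕ / Σⱼ NⱼSⱼ.
Σ NⱼSⱼ = 24254·1590 + 1650·2500 + 13473·1790 = 6.680553 × 10^7.
n_{Rural} = 491·13473·1790 / (6.680553 × 10^7) = 177.25.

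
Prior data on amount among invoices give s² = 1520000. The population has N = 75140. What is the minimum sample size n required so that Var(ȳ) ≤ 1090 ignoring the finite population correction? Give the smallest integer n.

1395

Without fpc, n₀ = s²/D = 1520000/1090 = 1394.4954.
Rounding up, n = 1395.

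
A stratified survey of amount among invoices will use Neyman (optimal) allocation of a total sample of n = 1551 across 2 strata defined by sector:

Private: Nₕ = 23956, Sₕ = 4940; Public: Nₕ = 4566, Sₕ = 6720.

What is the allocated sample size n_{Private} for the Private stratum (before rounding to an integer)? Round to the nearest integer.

1232

Neyman allocation: nₕ = n·NₕSₕ / Σⱼ NⱼSⱼ.
Σ NⱼSⱼ = 23956·4940 + 4566·6720 = 1.4902616 × 10^8.
n_{Private} = 1551·23956·4940 / (1.4902616 × 10^8) = 1232.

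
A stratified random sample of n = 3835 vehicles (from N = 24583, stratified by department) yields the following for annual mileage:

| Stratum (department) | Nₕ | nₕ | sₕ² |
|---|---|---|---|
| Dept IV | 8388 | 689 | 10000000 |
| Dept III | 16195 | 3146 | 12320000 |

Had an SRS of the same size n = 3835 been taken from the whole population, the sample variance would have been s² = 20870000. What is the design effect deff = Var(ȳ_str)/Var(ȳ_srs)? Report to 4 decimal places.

0.6358

Var(ȳ_str) = Σ Wₕ²(1−fₕ)sₕ²/nₕ with Wₕ = Nₕ/24583:
  Dept IV: (8388/24583)²·(1−689/8388)·10000000/689 = 1550.9713
  Dept III: (16195/24583)²·(1−3146/16195)·12320000/3146 = 1369.4318
  → Var(ȳ_str) = 2920.4031.
Var(ȳ_srs) = (1 − 3835/24583)·20870000/3835 = 4593.0211.
deff = 2920.4031 / 4593.0211 = 0.6358.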